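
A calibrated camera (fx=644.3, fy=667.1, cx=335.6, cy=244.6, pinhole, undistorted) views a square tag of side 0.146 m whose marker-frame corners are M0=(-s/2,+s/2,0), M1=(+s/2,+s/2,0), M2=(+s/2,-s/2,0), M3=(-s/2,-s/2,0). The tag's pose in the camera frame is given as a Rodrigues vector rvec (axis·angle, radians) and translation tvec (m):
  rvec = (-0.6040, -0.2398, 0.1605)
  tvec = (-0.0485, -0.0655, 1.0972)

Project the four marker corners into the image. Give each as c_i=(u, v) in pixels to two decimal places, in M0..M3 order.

Intrinsics K: fx=644.3, fy=667.1, cx=335.6, cy=244.6
Marker side s = 0.146 m; corners in marker frame (Z=0):
  M0 = (-0.0730, +0.0730, 0)
  M1 = (+0.0730, +0.0730, 0)
  M2 = (+0.0730, -0.0730, 0)
  M3 = (-0.0730, -0.0730, 0)
rvec = (-0.6040, -0.2398, 0.1605), |rvec| = θ = 0.66939 rad = 38.353°
Rodrigues: sinθ=0.62051, 1−cosθ=0.21580; R = I + sinθ·[k]× + (1−cosθ)·[k]×²:
    [+0.95990 -0.07902 -0.26898]
    [+0.21854 +0.81190 +0.54136]
    [+0.17560 -0.57843 +0.79661]
t = (-0.0485, -0.0655, 1.0972) m
M0: Pc = R·M0+t = (-0.12434, -0.02218, +1.04216); u = 644.3·(-0.12434)/1.04216 + 335.6 = 258.7275, v = 667.1·(-0.02218)/1.04216 + 244.6 = 230.3993
M1: Pc = R·M1+t = (+0.01580, +0.00972, +1.06779); u = 644.3·(+0.01580)/1.06779 + 335.6 = 345.1360, v = 667.1·(+0.00972)/1.06779 + 244.6 = 250.6734
M2: Pc = R·M2+t = (+0.02734, -0.10882, +1.15224); u = 644.3·(+0.02734)/1.15224 + 335.6 = 350.8885, v = 667.1·(-0.10882)/1.15224 + 244.6 = 181.6006
M3: Pc = R·M3+t = (-0.11280, -0.14072, +1.12661); u = 644.3·(-0.11280)/1.12661 + 335.6 = 271.0881, v = 667.1·(-0.14072)/1.12661 + 244.6 = 161.2743

c0=(258.73, 230.40) c1=(345.14, 250.67) c2=(350.89, 181.60) c3=(271.09, 161.27)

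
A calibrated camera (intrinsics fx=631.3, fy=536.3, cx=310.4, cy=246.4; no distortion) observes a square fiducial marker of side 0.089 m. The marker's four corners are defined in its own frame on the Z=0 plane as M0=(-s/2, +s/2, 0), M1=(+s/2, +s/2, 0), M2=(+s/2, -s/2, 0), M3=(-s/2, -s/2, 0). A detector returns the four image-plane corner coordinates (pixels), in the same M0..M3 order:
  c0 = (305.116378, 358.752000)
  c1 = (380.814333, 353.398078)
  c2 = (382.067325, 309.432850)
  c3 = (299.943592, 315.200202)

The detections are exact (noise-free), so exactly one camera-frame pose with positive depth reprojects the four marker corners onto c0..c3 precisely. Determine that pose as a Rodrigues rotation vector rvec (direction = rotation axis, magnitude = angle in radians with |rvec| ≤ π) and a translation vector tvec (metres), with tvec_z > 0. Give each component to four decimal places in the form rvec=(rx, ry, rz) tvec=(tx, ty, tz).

rvec=(0.7068, -0.0357, -0.0756) tvec=(0.0356, 0.1175, 0.7106)

Intrinsics K: fx=631.3, fy=536.3, cx=310.4, cy=246.4
Marker side s = 0.089 m; corners in marker frame (Z=0):
  M0 = (-0.0445, +0.0445, 0)
  M1 = (+0.0445, +0.0445, 0)
  M2 = (+0.0445, -0.0445, 0)
  M3 = (-0.0445, -0.0445, 0)
Detected image corners:
  c0 = (305.116378, 358.752000) px
  c1 = (380.814333, 353.398078) px
  c2 = (382.067325, 309.432850) px
  c3 = (299.943592, 315.200202) px
Planar DLT: solve 8×8 A·h = b for H (H[2,2]=1):
  H  [+888.61622 +334.82026 +342.04299]
  H  [-59.01610 +797.35967 +335.08512]
  H  [+0.01008 +0.91470 +1.00000]
B = K⁻¹H; ‖b₁‖=1.407357, ‖b₂‖=1.407357; λ = 2/(‖b₁‖+‖b₂‖) = 0.710552, sign → tz>0 ⇒ λ=+0.710552
r₁ = λ·B[:,0] = (+0.99665,-0.08148,+0.00716); r₂ = λ·B[:,1] = (+0.05729,+0.75782,+0.64994)
r₃ = r₁×r₂ = (-0.05839,-0.64736,+0.75995); SVD([r₁ r₂ r₃]) → R = UVᵀ:
  R  [+0.99665 +0.05729 -0.05839]
  R  [-0.08148 +0.75782 -0.64736]
  R  [+0.00716 +0.64994 +0.75995]
t = (+0.03562, +0.11750, +0.71055) m
tr R = 2.514418; θ = arccos((tr R − 1)/2) = 0.711767 rad = 40.781°
axis k = ((R−Rᵀ)₃₂, (R−Rᵀ)₁₃, (R−Rᵀ)₂₁) / (2 sinθ) = (+0.993075, -0.050176, -0.106226)
rvec = θ·k = (+0.706838, -0.035714, -0.075608)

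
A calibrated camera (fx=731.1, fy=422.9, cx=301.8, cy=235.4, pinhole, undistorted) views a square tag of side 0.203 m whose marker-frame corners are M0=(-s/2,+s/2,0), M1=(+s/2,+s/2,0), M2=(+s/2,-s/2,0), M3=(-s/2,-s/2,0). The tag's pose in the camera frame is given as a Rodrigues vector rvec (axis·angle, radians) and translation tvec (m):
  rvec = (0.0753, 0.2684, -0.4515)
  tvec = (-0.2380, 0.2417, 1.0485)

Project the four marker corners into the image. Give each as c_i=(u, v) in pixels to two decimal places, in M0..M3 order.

c0=(111.05, 382.79) c1=(226.36, 355.43) c2=(162.05, 280.15) c3=(49.78, 311.45)

Intrinsics K: fx=731.1, fy=422.9, cx=301.8, cy=235.4
Marker side s = 0.203 m; corners in marker frame (Z=0):
  M0 = (-0.1015, +0.1015, 0)
  M1 = (+0.1015, +0.1015, 0)
  M2 = (+0.1015, -0.1015, 0)
  M3 = (-0.1015, -0.1015, 0)
rvec = (0.0753, 0.2684, -0.4515), |rvec| = θ = 0.53062 rad = 30.402°
Rodrigues: sinθ=0.50607, 1−cosθ=0.13751; R = I + sinθ·[k]× + (1−cosθ)·[k]×²:
    [+0.86526 +0.44048 +0.23938]
    [-0.42074 +0.89767 -0.13100]
    [-0.27258 +0.01263 +0.96205]
t = (-0.2380, 0.2417, 1.0485) m
M0: Pc = R·M0+t = (-0.28112, +0.37552, +1.07745); u = 731.1·(-0.28112)/1.07745 + 301.8 = 111.0501, v = 422.9·(+0.37552)/1.07745 + 235.4 = 382.7915
M1: Pc = R·M1+t = (-0.10547, +0.29011, +1.02211); u = 731.1·(-0.10547)/1.02211 + 301.8 = 226.3611, v = 422.9·(+0.29011)/1.02211 + 235.4 = 355.4326
M2: Pc = R·M2+t = (-0.19488, +0.10788, +1.01955); u = 731.1·(-0.19488)/1.01955 + 301.8 = 162.0520, v = 422.9·(+0.10788)/1.01955 + 235.4 = 280.1481
M3: Pc = R·M3+t = (-0.37053, +0.19329, +1.07489); u = 731.1·(-0.37053)/1.07489 + 301.8 = 49.7764, v = 422.9·(+0.19329)/1.07489 + 235.4 = 311.4479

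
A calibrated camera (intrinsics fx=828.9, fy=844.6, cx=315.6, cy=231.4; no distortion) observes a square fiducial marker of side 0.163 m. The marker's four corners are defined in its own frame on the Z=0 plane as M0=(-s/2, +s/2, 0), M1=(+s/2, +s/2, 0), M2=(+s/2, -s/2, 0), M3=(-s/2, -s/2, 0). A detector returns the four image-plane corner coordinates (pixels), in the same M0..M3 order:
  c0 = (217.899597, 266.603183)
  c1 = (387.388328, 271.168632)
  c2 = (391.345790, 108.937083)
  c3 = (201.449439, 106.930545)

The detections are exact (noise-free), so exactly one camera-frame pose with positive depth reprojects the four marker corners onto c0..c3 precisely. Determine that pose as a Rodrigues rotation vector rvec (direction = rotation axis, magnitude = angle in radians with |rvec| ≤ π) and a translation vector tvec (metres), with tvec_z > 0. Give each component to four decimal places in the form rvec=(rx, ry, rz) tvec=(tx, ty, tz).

rvec=(0.5544, 0.0881, -0.0013) tvec=(-0.0151, -0.0341, 0.7503)

Intrinsics K: fx=828.9, fy=844.6, cx=315.6, cy=231.4
Marker side s = 0.163 m; corners in marker frame (Z=0):
  M0 = (-0.0815, +0.0815, 0)
  M1 = (+0.0815, +0.0815, 0)
  M2 = (+0.0815, -0.0815, 0)
  M3 = (-0.0815, -0.0815, 0)
Detected image corners:
  c0 = (217.899597, 266.603183) px
  c1 = (387.388328, 271.168632) px
  c2 = (391.345790, 108.937083) px
  c3 = (201.449439, 106.930545) px
Planar DLT: solve 8×8 A·h = b for H (H[2,2]=1):
  H  [+1065.33481 +248.74624 +298.88017]
  H  [-0.46435 +1119.37098 +192.99020]
  H  [-0.11184 +0.70063 +1.00000]
B = K⁻¹H; ‖b₁‖=1.332864, ‖b₂‖=1.332864; λ = 2/(‖b₁‖+‖b₂‖) = 0.750264, sign → tz>0 ⇒ λ=+0.750264
r₁ = λ·B[:,0] = (+0.99622,+0.02258,-0.08391); r₂ = λ·B[:,1] = (+0.02501,+0.85033,+0.52566)
r₃ = r₁×r₂ = (+0.08322,-0.52577,+0.84655); SVD([r₁ r₂ r₃]) → R = UVᵀ:
  R  [+0.99622 +0.02501 +0.08322]
  R  [+0.02258 +0.85033 -0.52577]
  R  [-0.08391 +0.52566 +0.84655]
t = (-0.01513, -0.03412, +0.75026) m
tr R = 2.693090; θ = arccos((tr R − 1)/2) = 0.561335 rad = 32.162°
axis k = ((R−Rᵀ)₃₂, (R−Rᵀ)₁₃, (R−Rᵀ)₂₁) / (2 sinθ) = (+0.987599, +0.156983, -0.002281)
rvec = θ·k = (+0.554374, +0.088120, -0.001280)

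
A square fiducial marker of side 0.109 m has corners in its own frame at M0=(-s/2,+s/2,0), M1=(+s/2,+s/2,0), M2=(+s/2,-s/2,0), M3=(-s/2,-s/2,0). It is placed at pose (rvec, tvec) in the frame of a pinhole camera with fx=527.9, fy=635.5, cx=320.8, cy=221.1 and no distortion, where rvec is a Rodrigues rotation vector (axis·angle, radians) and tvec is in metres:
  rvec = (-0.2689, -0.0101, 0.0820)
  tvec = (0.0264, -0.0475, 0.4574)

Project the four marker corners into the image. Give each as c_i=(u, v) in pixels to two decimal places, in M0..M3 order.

Intrinsics K: fx=527.9, fy=635.5, cx=320.8, cy=221.1
Marker side s = 0.109 m; corners in marker frame (Z=0):
  M0 = (-0.0545, +0.0545, 0)
  M1 = (+0.0545, +0.0545, 0)
  M2 = (+0.0545, -0.0545, 0)
  M3 = (-0.0545, -0.0545, 0)
rvec = (-0.2689, -0.0101, 0.0820), |rvec| = θ = 0.28131 rad = 16.118°
Rodrigues: sinθ=0.27761, 1−cosθ=0.03931; R = I + sinθ·[k]× + (1−cosθ)·[k]×²:
    [+0.99661 -0.07957 -0.02092]
    [+0.08227 +0.96074 +0.26496]
    [-0.00099 -0.26578 +0.96403]
t = (0.0264, -0.0475, 0.4574) m
M0: Pc = R·M0+t = (-0.03225, +0.00038, +0.44297); u = 527.9·(-0.03225)/0.44297 + 320.8 = 282.3643, v = 635.5·(+0.00038)/0.44297 + 221.1 = 221.6405
M1: Pc = R·M1+t = (+0.07638, +0.00934, +0.44286); u = 527.9·(+0.07638)/0.44286 + 320.8 = 411.8447, v = 635.5·(+0.00934)/0.44286 + 221.1 = 234.5091
M2: Pc = R·M2+t = (+0.08505, -0.09538, +0.47183); u = 527.9·(+0.08505)/0.47183 + 320.8 = 415.9589, v = 635.5·(-0.09538)/0.47183 + 221.1 = 92.6390
M3: Pc = R·M3+t = (-0.02358, -0.10434, +0.47194); u = 527.9·(-0.02358)/0.47194 + 320.8 = 294.4257, v = 635.5·(-0.10434)/0.47194 + 221.1 = 80.5926

c0=(282.36, 221.64) c1=(411.84, 234.51) c2=(415.96, 92.64) c3=(294.43, 80.59)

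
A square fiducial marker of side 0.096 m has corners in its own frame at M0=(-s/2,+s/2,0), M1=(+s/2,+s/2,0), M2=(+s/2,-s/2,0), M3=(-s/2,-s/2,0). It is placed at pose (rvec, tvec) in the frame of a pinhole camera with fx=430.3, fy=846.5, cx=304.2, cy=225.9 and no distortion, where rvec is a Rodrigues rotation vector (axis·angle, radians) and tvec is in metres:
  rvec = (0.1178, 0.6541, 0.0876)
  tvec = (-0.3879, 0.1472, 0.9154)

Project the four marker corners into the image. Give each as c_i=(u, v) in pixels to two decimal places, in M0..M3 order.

Intrinsics K: fx=430.3, fy=846.5, cx=304.2, cy=225.9
Marker side s = 0.096 m; corners in marker frame (Z=0):
  M0 = (-0.0480, +0.0480, 0)
  M1 = (+0.0480, +0.0480, 0)
  M2 = (+0.0480, -0.0480, 0)
  M3 = (-0.0480, -0.0480, 0)
rvec = (0.1178, 0.6541, 0.0876), |rvec| = θ = 0.67037 rad = 38.409°
Rodrigues: sinθ=0.62128, 1−cosθ=0.21641; R = I + sinθ·[k]× + (1−cosθ)·[k]×²:
    [+0.79027 -0.04408 +0.61117]
    [+0.11829 +0.98962 -0.08158]
    [-0.60123 +0.13677 +0.78729]
t = (-0.3879, 0.1472, 0.9154) m
M0: Pc = R·M0+t = (-0.42795, +0.18902, +0.95082); u = 430.3·(-0.42795)/0.95082 + 304.2 = 110.5296, v = 846.5·(+0.18902)/0.95082 + 225.9 = 394.1844
M1: Pc = R·M1+t = (-0.35208, +0.20038, +0.89311); u = 430.3·(-0.35208)/0.89311 + 304.2 = 134.5659, v = 846.5·(+0.20038)/0.89311 + 225.9 = 415.8232
M2: Pc = R·M2+t = (-0.34785, +0.10538, +0.87998); u = 430.3·(-0.34785)/0.87998 + 304.2 = 134.1042, v = 846.5·(+0.10538)/0.87998 + 225.9 = 327.2673
M3: Pc = R·M3+t = (-0.42372, +0.09402, +0.93769); u = 430.3·(-0.42372)/0.93769 + 304.2 = 109.7597, v = 846.5·(+0.09402)/0.93769 + 225.9 = 310.7764

c0=(110.53, 394.18) c1=(134.57, 415.82) c2=(134.10, 327.27) c3=(109.76, 310.78)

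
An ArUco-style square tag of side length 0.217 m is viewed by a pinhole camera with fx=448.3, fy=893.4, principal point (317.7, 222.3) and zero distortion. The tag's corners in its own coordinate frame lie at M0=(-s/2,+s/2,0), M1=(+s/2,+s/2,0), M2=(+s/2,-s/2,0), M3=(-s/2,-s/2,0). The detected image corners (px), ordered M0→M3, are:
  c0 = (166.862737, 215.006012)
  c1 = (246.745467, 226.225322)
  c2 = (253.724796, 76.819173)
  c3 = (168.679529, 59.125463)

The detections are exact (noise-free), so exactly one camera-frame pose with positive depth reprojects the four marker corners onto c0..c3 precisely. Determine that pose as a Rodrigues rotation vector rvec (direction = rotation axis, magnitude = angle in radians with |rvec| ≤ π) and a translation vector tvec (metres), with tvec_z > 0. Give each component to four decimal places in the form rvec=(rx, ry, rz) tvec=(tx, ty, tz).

Intrinsics K: fx=448.3, fy=893.4, cx=317.7, cy=222.3
Marker side s = 0.217 m; corners in marker frame (Z=0):
  M0 = (-0.1085, +0.1085, 0)
  M1 = (+0.1085, +0.1085, 0)
  M2 = (+0.1085, -0.1085, 0)
  M3 = (-0.1085, -0.1085, 0)
Detected image corners:
  c0 = (166.862737, 215.006012) px
  c1 = (246.745467, 226.225322) px
  c2 = (253.724796, 76.819173) px
  c3 = (168.679529, 59.125463) px
Planar DLT: solve 8×8 A·h = b for H (H[2,2]=1):
  H  [+414.59955 +41.67778 +209.68059]
  H  [+90.27798 +746.07039 +146.88808]
  H  [+0.16729 +0.29742 +1.00000]
B = K⁻¹H; ‖b₁‖=0.825583, ‖b₂‖=0.825583; λ = 2/(‖b₁‖+‖b₂‖) = 1.211265, sign → tz>0 ⇒ λ=+1.211265
r₁ = λ·B[:,0] = (+0.97661,+0.07198,+0.20264); r₂ = λ·B[:,1] = (-0.14269,+0.92188,+0.36025)
r₃ = r₁×r₂ = (-0.16088,-0.38074,+0.91058); SVD([r₁ r₂ r₃]) → R = UVᵀ:
  R  [+0.97661 -0.14269 -0.16088]
  R  [+0.07198 +0.92188 -0.38074]
  R  [+0.20264 +0.36025 +0.91058]
t = (-0.29186, -0.10224, +1.21127) m
tr R = 2.809063; θ = arccos((tr R − 1)/2) = 0.440517 rad = 25.240°
axis k = ((R−Rᵀ)₃₂, (R−Rᵀ)₁₃, (R−Rᵀ)₂₁) / (2 sinθ) = (+0.868876, -0.426253, +0.251719)
rvec = θ·k = (+0.382755, -0.187772, +0.110887)

rvec=(0.3828, -0.1878, 0.1109) tvec=(-0.2919, -0.1022, 1.2113)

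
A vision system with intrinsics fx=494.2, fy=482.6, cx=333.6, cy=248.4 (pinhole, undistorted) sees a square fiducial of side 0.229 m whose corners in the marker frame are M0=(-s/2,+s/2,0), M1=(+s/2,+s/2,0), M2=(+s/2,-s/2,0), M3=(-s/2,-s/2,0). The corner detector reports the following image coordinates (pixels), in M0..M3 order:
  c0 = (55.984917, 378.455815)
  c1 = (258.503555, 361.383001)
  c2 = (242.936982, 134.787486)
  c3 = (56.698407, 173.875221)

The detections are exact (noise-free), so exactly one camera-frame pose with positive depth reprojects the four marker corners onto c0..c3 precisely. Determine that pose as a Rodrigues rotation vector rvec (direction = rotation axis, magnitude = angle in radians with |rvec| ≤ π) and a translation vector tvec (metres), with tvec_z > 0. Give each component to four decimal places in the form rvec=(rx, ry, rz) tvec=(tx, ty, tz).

rvec=(-0.1632, 0.2630, -0.1186) tvec=(-0.1902, 0.0107, 0.5063)

Intrinsics K: fx=494.2, fy=482.6, cx=333.6, cy=248.4
Marker side s = 0.229 m; corners in marker frame (Z=0):
  M0 = (-0.1145, +0.1145, 0)
  M1 = (+0.1145, +0.1145, 0)
  M2 = (+0.1145, -0.1145, 0)
  M3 = (-0.1145, -0.1145, 0)
Detected image corners:
  c0 = (55.984917, 378.455815) px
  c1 = (258.503555, 361.383001) px
  c2 = (242.936982, 134.787486) px
  c3 = (56.698407, 173.875221) px
Planar DLT: solve 8×8 A·h = b for H (H[2,2]=1):
  H  [+772.00155 -22.84008 +147.91824]
  H  [-253.26426 +847.77839 +258.63237]
  H  [-0.49111 -0.34698 +1.00000]
B = K⁻¹H; ‖b₁‖=1.975109, ‖b₂‖=1.975109; λ = 2/(‖b₁‖+‖b₂‖) = 0.506301, sign → tz>0 ⇒ λ=+0.506301
r₁ = λ·B[:,0] = (+0.95875,-0.13772,-0.24865); r₂ = λ·B[:,1] = (+0.09519,+0.97984,-0.17567)
r₃ = r₁×r₂ = (+0.26783,+0.14476,+0.95253); SVD([r₁ r₂ r₃]) → R = UVᵀ:
  R  [+0.95875 +0.09519 +0.26783]
  R  [-0.13772 +0.97984 +0.14476]
  R  [-0.24865 -0.17567 +0.95253]
t = (-0.19023, +0.01073, +0.50630) m
tr R = 2.891117; θ = arccos((tr R − 1)/2) = 0.331490 rad = 18.993°
axis k = ((R−Rᵀ)₃₂, (R−Rᵀ)₁₃, (R−Rᵀ)₂₁) / (2 sinθ) = (-0.492291, +0.793484, -0.357817)
rvec = θ·k = (-0.163190, +0.263032, -0.118613)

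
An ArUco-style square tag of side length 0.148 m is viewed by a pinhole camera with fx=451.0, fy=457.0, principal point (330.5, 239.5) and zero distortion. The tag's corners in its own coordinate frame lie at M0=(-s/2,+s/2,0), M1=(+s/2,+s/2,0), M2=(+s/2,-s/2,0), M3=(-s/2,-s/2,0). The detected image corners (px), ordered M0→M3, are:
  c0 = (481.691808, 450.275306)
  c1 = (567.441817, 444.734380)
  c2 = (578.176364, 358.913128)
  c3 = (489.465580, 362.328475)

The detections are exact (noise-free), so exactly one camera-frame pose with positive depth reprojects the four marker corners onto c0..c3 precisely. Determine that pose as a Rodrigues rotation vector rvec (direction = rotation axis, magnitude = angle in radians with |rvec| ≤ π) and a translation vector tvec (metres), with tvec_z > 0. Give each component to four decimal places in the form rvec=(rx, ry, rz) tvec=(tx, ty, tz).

rvec=(0.1799, -0.1277, 0.0098) tvec=(0.3163, 0.2591, 0.7162)

Intrinsics K: fx=451.0, fy=457.0, cx=330.5, cy=239.5
Marker side s = 0.148 m; corners in marker frame (Z=0):
  M0 = (-0.0740, +0.0740, 0)
  M1 = (+0.0740, +0.0740, 0)
  M2 = (+0.0740, -0.0740, 0)
  M3 = (-0.0740, -0.0740, 0)
Detected image corners:
  c0 = (481.691808, 450.275306) px
  c1 = (567.441817, 444.734380) px
  c2 = (578.176364, 358.913128) px
  c3 = (489.465580, 362.328475) px
Planar DLT: solve 8×8 A·h = b for H (H[2,2]=1):
  H  [+683.45776 +68.70282 +529.68370]
  H  [+41.57209 +687.26094 +404.83131]
  H  [+0.17810 +0.24823 +1.00000]
B = K⁻¹H; ‖b₁‖=1.396323, ‖b₂‖=1.396323; λ = 2/(‖b₁‖+‖b₂‖) = 0.716167, sign → tz>0 ⇒ λ=+0.716167
r₁ = λ·B[:,0] = (+0.99183,-0.00170,+0.12755); r₂ = λ·B[:,1] = (-0.02118,+0.98384,+0.17778)
r₃ = r₁×r₂ = (-0.12579,-0.17902,+0.97577); SVD([r₁ r₂ r₃]) → R = UVᵀ:
  R  [+0.99183 -0.02118 -0.12579]
  R  [-0.00170 +0.98384 -0.17902]
  R  [+0.12755 +0.17778 +0.97577]
t = (+0.31629, +0.25909, +0.71617) m
tr R = 2.951445; θ = arccos((tr R − 1)/2) = 0.220801 rad = 12.651°
axis k = ((R−Rᵀ)₃₂, (R−Rᵀ)₁₃, (R−Rᵀ)₂₁) / (2 sinθ) = (+0.814571, -0.578356, +0.044483)
rvec = θ·k = (+0.179858, -0.127701, +0.009822)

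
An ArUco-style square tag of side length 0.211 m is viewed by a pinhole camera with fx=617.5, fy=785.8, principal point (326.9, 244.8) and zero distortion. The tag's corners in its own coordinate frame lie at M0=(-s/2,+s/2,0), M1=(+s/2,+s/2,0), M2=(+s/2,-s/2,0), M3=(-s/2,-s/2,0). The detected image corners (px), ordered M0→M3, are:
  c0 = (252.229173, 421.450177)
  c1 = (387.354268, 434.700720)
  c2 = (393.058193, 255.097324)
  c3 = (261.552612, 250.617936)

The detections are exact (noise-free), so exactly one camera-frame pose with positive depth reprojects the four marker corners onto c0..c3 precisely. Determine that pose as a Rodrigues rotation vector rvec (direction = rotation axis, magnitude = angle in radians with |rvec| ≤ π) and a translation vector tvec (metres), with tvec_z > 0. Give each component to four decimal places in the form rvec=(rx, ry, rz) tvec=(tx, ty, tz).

Intrinsics K: fx=617.5, fy=785.8, cx=326.9, cy=244.8
Marker side s = 0.211 m; corners in marker frame (Z=0):
  M0 = (-0.1055, +0.1055, 0)
  M1 = (+0.1055, +0.1055, 0)
  M2 = (+0.1055, -0.1055, 0)
  M3 = (-0.1055, -0.1055, 0)
Detected image corners:
  c0 = (252.229173, 421.450177) px
  c1 = (387.354268, 434.700720) px
  c2 = (393.058193, 255.097324) px
  c3 = (261.552612, 250.617936) px
Planar DLT: solve 8×8 A·h = b for H (H[2,2]=1):
  H  [+557.25658 -81.64559 +321.98670]
  H  [-36.63050 +781.68789 +339.04980]
  H  [-0.23008 -0.14164 +1.00000]
B = K⁻¹H; ‖b₁‖=1.050064, ‖b₂‖=1.050064; λ = 2/(‖b₁‖+‖b₂‖) = 0.952323, sign → tz>0 ⇒ λ=+0.952323
r₁ = λ·B[:,0] = (+0.97541,+0.02387,-0.21911); r₂ = λ·B[:,1] = (-0.05451,+0.98936,-0.13489)
r₃ = r₁×r₂ = (+0.21356,+0.14351,+0.96633); SVD([r₁ r₂ r₃]) → R = UVᵀ:
  R  [+0.97541 -0.05451 +0.21356]
  R  [+0.02387 +0.98936 +0.14351]
  R  [-0.21911 -0.13489 +0.96633]
t = (-0.00758, +0.11422, +0.95232) m
tr R = 2.931101; θ = arccos((tr R − 1)/2) = 0.263246 rad = 15.083°
axis k = ((R−Rᵀ)₃₂, (R−Rᵀ)₁₃, (R−Rᵀ)₂₁) / (2 sinθ) = (-0.534941, +0.831361, +0.150592)
rvec = θ·k = (-0.140821, +0.218853, +0.039643)

rvec=(-0.1408, 0.2189, 0.0396) tvec=(-0.0076, 0.1142, 0.9523)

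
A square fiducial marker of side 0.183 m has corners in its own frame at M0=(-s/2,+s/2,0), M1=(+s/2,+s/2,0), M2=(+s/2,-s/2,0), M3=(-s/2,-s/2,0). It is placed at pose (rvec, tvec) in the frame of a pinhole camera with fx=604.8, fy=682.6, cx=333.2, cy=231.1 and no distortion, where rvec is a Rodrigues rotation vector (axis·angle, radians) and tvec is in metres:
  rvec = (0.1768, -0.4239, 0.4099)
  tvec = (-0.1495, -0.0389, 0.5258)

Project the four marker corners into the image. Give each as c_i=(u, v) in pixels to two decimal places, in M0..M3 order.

c0=(9.66, 247.56) c1=(215.05, 321.21) c2=(295.36, 121.35) c3=(96.85, 12.34)

Intrinsics K: fx=604.8, fy=682.6, cx=333.2, cy=231.1
Marker side s = 0.183 m; corners in marker frame (Z=0):
  M0 = (-0.0915, +0.0915, 0)
  M1 = (+0.0915, +0.0915, 0)
  M2 = (+0.0915, -0.0915, 0)
  M3 = (-0.0915, -0.0915, 0)
rvec = (0.1768, -0.4239, 0.4099), |rvec| = θ = 0.61560 rad = 35.271°
Rodrigues: sinθ=0.57745, 1−cosθ=0.18357; R = I + sinθ·[k]× + (1−cosθ)·[k]×²:
    [+0.83157 -0.42080 -0.36252]
    [+0.34819 +0.90347 -0.25001]
    [+0.43273 +0.08167 +0.89781]
t = (-0.1495, -0.0389, 0.5258) m
M0: Pc = R·M0+t = (-0.26409, +0.01191, +0.49368); u = 604.8·(-0.26409)/0.49368 + 333.2 = 9.6640, v = 682.6·(+0.01191)/0.49368 + 231.1 = 247.5648
M1: Pc = R·M1+t = (-0.11191, +0.07563, +0.57287); u = 604.8·(-0.11191)/0.57287 + 333.2 = 215.0470, v = 682.6·(+0.07563)/0.57287 + 231.1 = 321.2132
M2: Pc = R·M2+t = (-0.03491, -0.08971, +0.55792); u = 604.8·(-0.03491)/0.55792 + 333.2 = 295.3585, v = 682.6·(-0.08971)/0.55792 + 231.1 = 121.3453
M3: Pc = R·M3+t = (-0.18709, -0.15343, +0.47873); u = 604.8·(-0.18709)/0.47873 + 333.2 = 96.8482, v = 682.6·(-0.15343)/0.47873 + 231.1 = 12.3360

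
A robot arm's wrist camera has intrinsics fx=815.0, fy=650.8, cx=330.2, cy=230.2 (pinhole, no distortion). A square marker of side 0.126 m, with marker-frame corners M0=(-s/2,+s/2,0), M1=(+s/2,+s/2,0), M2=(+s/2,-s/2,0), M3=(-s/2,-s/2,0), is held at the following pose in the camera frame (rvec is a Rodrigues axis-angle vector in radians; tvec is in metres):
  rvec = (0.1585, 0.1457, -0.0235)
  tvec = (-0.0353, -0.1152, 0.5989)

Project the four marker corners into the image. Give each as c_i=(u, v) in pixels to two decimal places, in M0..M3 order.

Intrinsics K: fx=815.0, fy=650.8, cx=330.2, cy=230.2
Marker side s = 0.126 m; corners in marker frame (Z=0):
  M0 = (-0.0630, +0.0630, 0)
  M1 = (+0.0630, +0.0630, 0)
  M2 = (+0.0630, -0.0630, 0)
  M3 = (-0.0630, -0.0630, 0)
rvec = (0.1585, 0.1457, -0.0235), |rvec| = θ = 0.21657 rad = 12.409°
Rodrigues: sinθ=0.21488, 1−cosθ=0.02336; R = I + sinθ·[k]× + (1−cosθ)·[k]×²:
    [+0.98915 +0.03482 +0.14271]
    [-0.01182 +0.98721 -0.15897]
    [-0.14642 +0.15556 +0.97692]
t = (-0.0353, -0.1152, 0.5989) m
M0: Pc = R·M0+t = (-0.09542, -0.05226, +0.61792); u = 815.0·(-0.09542)/0.61792 + 330.2 = 204.3436, v = 650.8·(-0.05226)/0.61792 + 230.2 = 175.1583
M1: Pc = R·M1+t = (+0.02921, -0.05375, +0.59948); u = 815.0·(+0.02921)/0.59948 + 330.2 = 369.9118, v = 650.8·(-0.05375)/0.59948 + 230.2 = 171.8483
M2: Pc = R·M2+t = (+0.02482, -0.17814, +0.57988); u = 815.0·(+0.02482)/0.57988 + 330.2 = 365.0881, v = 650.8·(-0.17814)/0.57988 + 230.2 = 30.2731
M3: Pc = R·M3+t = (-0.09981, -0.17665, +0.59832); u = 815.0·(-0.09981)/0.59832 + 330.2 = 194.2448, v = 650.8·(-0.17665)/0.59832 + 230.2 = 38.0569

c0=(204.34, 175.16) c1=(369.91, 171.85) c2=(365.09, 30.27) c3=(194.24, 38.06)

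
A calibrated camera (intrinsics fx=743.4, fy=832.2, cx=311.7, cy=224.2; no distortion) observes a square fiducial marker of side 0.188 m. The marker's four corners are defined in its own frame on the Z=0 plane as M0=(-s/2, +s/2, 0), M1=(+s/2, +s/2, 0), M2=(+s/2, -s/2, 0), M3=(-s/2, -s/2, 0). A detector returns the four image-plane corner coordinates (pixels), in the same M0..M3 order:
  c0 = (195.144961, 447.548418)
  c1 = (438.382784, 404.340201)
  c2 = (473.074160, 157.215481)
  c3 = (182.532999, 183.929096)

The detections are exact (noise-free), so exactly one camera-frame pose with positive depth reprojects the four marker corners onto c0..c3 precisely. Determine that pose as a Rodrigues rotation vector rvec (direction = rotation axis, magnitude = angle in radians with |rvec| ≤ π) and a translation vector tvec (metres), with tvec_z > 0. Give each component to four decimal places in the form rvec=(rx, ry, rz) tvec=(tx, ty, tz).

rvec=(0.5131, -0.2635, -0.0304) tvec=(0.0110, 0.0518, 0.5080)

Intrinsics K: fx=743.4, fy=832.2, cx=311.7, cy=224.2
Marker side s = 0.188 m; corners in marker frame (Z=0):
  M0 = (-0.0940, +0.0940, 0)
  M1 = (+0.0940, +0.0940, 0)
  M2 = (+0.0940, -0.0940, 0)
  M3 = (-0.0940, -0.0940, 0)
Detected image corners:
  c0 = (195.144961, 447.548418) px
  c1 = (438.382784, 404.340201) px
  c2 = (473.074160, 157.215481) px
  c3 = (182.532999, 183.929096) px
Planar DLT: solve 8×8 A·h = b for H (H[2,2]=1):
  H  [+1561.43271 +245.83075 +327.74673]
  H  [-48.16166 +1643.45279 +309.02875]
  H  [+0.47532 +0.96242 +1.00000]
B = K⁻¹H; ‖b₁‖=1.968417, ‖b₂‖=1.968417; λ = 2/(‖b₁‖+‖b₂‖) = 0.508022, sign → tz>0 ⇒ λ=+0.508022
r₁ = λ·B[:,0] = (+0.96580,-0.09446,+0.24148); r₂ = λ·B[:,1] = (-0.03701,+0.87154,+0.48893)
r₃ = r₁×r₂ = (-0.25664,-0.48115,+0.83823); SVD([r₁ r₂ r₃]) → R = UVᵀ:
  R  [+0.96580 -0.03701 -0.25664]
  R  [-0.09446 +0.87154 -0.48115]
  R  [+0.24148 +0.48893 +0.83823]
t = (+0.01097, +0.05178, +0.50802) m
tr R = 2.675568; θ = arccos((tr R − 1)/2) = 0.577585 rad = 33.093°
axis k = ((R−Rᵀ)₃₂, (R−Rᵀ)₁₃, (R−Rᵀ)₂₁) / (2 sinθ) = (+0.888349, -0.456145, -0.052606)
rvec = θ·k = (+0.513097, -0.263462, -0.030384)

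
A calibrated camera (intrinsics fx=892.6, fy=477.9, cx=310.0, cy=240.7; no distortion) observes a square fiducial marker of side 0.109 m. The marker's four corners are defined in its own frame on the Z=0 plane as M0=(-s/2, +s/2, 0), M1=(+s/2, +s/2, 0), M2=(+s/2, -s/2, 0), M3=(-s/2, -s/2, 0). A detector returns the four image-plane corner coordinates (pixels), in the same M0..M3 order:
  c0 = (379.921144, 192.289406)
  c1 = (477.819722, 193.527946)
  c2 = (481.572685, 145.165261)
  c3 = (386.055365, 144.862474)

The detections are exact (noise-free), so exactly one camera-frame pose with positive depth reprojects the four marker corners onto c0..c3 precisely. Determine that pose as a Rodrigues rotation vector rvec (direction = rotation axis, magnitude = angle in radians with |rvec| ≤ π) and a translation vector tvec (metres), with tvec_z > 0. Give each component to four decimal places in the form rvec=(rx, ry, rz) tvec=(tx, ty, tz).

rvec=(-0.2474, 0.1728, 0.0638) tvec=(0.1373, -0.1528, 1.0136)

Intrinsics K: fx=892.6, fy=477.9, cx=310.0, cy=240.7
Marker side s = 0.109 m; corners in marker frame (Z=0):
  M0 = (-0.0545, +0.0545, 0)
  M1 = (+0.0545, +0.0545, 0)
  M2 = (+0.0545, -0.0545, 0)
  M3 = (-0.0545, -0.0545, 0)
Detected image corners:
  c0 = (379.921144, 192.289406) px
  c1 = (477.819722, 193.527946) px
  c2 = (481.572685, 145.165261) px
  c3 = (386.055365, 144.862474) px
Planar DLT: solve 8×8 A·h = b for H (H[2,2]=1):
  H  [+811.40341 -146.76803 +430.91147]
  H  [-22.63150 +399.67687 +168.65105]
  H  [-0.17547 -0.23487 +1.00000]
B = K⁻¹H; ‖b₁‖=0.986569, ‖b₂‖=0.986569; λ = 2/(‖b₁‖+‖b₂‖) = 1.013614, sign → tz>0 ⇒ λ=+1.013614
r₁ = λ·B[:,0] = (+0.98318,+0.04158,-0.17785); r₂ = λ·B[:,1] = (-0.08399,+0.96761,-0.23807)
r₃ = r₁×r₂ = (+0.16220,+0.24900,+0.95483); SVD([r₁ r₂ r₃]) → R = UVᵀ:
  R  [+0.98318 -0.08399 +0.16220]
  R  [+0.04158 +0.96761 +0.24900]
  R  [-0.17785 -0.23807 +0.95483]
t = (+0.13730, -0.15281, +1.01361) m
tr R = 2.905614; θ = arccos((tr R − 1)/2) = 0.308444 rad = 17.673°
axis k = ((R−Rᵀ)₃₂, (R−Rᵀ)₁₃, (R−Rᵀ)₂₁) / (2 sinθ) = (-0.802216, +0.560072, +0.206805)
rvec = θ·k = (-0.247439, +0.172751, +0.063788)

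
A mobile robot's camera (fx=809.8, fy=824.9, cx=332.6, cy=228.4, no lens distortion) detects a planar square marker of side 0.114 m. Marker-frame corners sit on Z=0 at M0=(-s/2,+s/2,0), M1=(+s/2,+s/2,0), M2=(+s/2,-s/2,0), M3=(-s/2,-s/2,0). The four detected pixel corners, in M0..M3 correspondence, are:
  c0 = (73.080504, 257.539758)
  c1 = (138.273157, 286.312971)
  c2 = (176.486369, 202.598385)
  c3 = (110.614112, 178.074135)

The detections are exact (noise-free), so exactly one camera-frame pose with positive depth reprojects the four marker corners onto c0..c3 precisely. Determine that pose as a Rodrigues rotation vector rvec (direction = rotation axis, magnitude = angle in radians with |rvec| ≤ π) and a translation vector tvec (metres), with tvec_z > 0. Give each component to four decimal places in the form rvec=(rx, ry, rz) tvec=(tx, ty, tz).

rvec=(-0.2391, 0.4106, 0.3643) tvec=(-0.2699, 0.0026, 1.0476)

Intrinsics K: fx=809.8, fy=824.9, cx=332.6, cy=228.4
Marker side s = 0.114 m; corners in marker frame (Z=0):
  M0 = (-0.0570, +0.0570, 0)
  M1 = (+0.0570, +0.0570, 0)
  M2 = (+0.0570, -0.0570, 0)
  M3 = (-0.0570, -0.0570, 0)
Detected image corners:
  c0 = (73.080504, 257.539758) px
  c1 = (138.273157, 286.312971) px
  c2 = (176.486369, 202.598385) px
  c3 = (110.614112, 178.074135) px
Planar DLT: solve 8×8 A·h = b for H (H[2,2]=1):
  H  [+523.87000 -350.29245 +124.00627]
  H  [+139.01061 +681.62381 +230.48200]
  H  [-0.40927 -0.14556 +1.00000]
B = K⁻¹H; ‖b₁‖=0.954555, ‖b₂‖=0.954555; λ = 2/(‖b₁‖+‖b₂‖) = 1.047609, sign → tz>0 ⇒ λ=+1.047609
r₁ = λ·B[:,0] = (+0.85381,+0.29526,-0.42876); r₂ = λ·B[:,1] = (-0.39053,+0.90787,-0.15249)
r₃ = r₁×r₂ = (+0.34423,+0.29764,+0.89046); SVD([r₁ r₂ r₃]) → R = UVᵀ:
  R  [+0.85381 -0.39053 +0.34423]
  R  [+0.29526 +0.90787 +0.29764]
  R  [-0.42876 -0.15249 +0.89046]
t = (-0.26985, +0.00264, +1.04761) m
tr R = 2.652140; θ = arccos((tr R − 1)/2) = 0.598698 rad = 34.303°
axis k = ((R−Rᵀ)₃₂, (R−Rᵀ)₁₃, (R−Rᵀ)₂₁) / (2 sinθ) = (-0.399362, +0.685800, +0.608432)
rvec = θ·k = (-0.239097, +0.410587, +0.364267)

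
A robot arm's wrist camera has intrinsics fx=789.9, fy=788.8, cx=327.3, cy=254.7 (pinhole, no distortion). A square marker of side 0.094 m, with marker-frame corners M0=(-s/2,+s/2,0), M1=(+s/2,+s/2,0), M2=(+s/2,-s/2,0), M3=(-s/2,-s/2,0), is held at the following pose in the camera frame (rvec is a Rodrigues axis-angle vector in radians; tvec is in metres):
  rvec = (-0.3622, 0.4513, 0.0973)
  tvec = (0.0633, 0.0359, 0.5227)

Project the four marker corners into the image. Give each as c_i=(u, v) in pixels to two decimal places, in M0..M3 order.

c0=(346.91, 372.78) c1=(485.32, 384.76) c2=(500.70, 243.55) c3=(368.61, 242.74)

Intrinsics K: fx=789.9, fy=788.8, cx=327.3, cy=254.7
Marker side s = 0.094 m; corners in marker frame (Z=0):
  M0 = (-0.0470, +0.0470, 0)
  M1 = (+0.0470, +0.0470, 0)
  M2 = (+0.0470, -0.0470, 0)
  M3 = (-0.0470, -0.0470, 0)
rvec = (-0.3622, 0.4513, 0.0973), |rvec| = θ = 0.58679 rad = 33.621°
Rodrigues: sinθ=0.55369, 1−cosθ=0.16728; R = I + sinθ·[k]× + (1−cosθ)·[k]×²:
    [+0.89645 -0.17122 +0.40872]
    [+0.01240 +0.93167 +0.36310]
    [-0.44296 -0.32044 +0.83732]
t = (0.0633, 0.0359, 0.5227) m
M0: Pc = R·M0+t = (+0.01312, +0.07911, +0.52846); u = 789.9·(+0.01312)/0.52846 + 327.3 = 346.9095, v = 788.8·(+0.07911)/0.52846 + 254.7 = 372.7763
M1: Pc = R·M1+t = (+0.09739, +0.08027, +0.48682); u = 789.9·(+0.09739)/0.48682 + 327.3 = 485.3153, v = 788.8·(+0.08027)/0.48682 + 254.7 = 384.7642
M2: Pc = R·M2+t = (+0.11348, -0.00731, +0.51694); u = 789.9·(+0.11348)/0.51694 + 327.3 = 500.7017, v = 788.8·(-0.00731)/0.51694 + 254.7 = 243.5524
M3: Pc = R·M3+t = (+0.02921, -0.00847, +0.55858); u = 789.9·(+0.02921)/0.55858 + 327.3 = 368.6124, v = 788.8·(-0.00847)/0.55858 + 254.7 = 242.7375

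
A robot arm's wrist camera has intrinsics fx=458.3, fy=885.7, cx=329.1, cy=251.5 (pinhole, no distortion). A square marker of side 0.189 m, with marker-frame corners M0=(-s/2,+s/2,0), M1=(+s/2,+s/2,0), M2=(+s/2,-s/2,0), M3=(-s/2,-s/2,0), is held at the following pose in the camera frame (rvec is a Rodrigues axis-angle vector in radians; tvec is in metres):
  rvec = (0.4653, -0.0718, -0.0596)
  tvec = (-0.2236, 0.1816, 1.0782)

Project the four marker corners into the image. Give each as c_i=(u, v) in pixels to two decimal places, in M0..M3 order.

c0=(200.17, 468.16) c1=(277.97, 455.17) c2=(270.38, 328.36) c3=(186.07, 341.13)

Intrinsics K: fx=458.3, fy=885.7, cx=329.1, cy=251.5
Marker side s = 0.189 m; corners in marker frame (Z=0):
  M0 = (-0.0945, +0.0945, 0)
  M1 = (+0.0945, +0.0945, 0)
  M2 = (+0.0945, -0.0945, 0)
  M3 = (-0.0945, -0.0945, 0)
rvec = (0.4653, -0.0718, -0.0596), |rvec| = θ = 0.47456 rad = 27.191°
Rodrigues: sinθ=0.45695, 1−cosθ=0.11051; R = I + sinθ·[k]× + (1−cosθ)·[k]×²:
    [+0.99573 +0.04099 -0.08274]
    [-0.07378 +0.89202 -0.44593]
    [+0.05553 +0.45013 +0.89123]
t = (-0.2236, 0.1816, 1.0782) m
M0: Pc = R·M0+t = (-0.31382, +0.27287, +1.11549); u = 458.3·(-0.31382)/1.11549 + 329.1 = 200.1659, v = 885.7·(+0.27287)/1.11549 + 251.5 = 468.1577
M1: Pc = R·M1+t = (-0.12563, +0.25892, +1.12598); u = 458.3·(-0.12563)/1.12598 + 329.1 = 277.9660, v = 885.7·(+0.25892)/1.12598 + 251.5 = 455.1695
M2: Pc = R·M2+t = (-0.13338, +0.09033, +1.04091); u = 458.3·(-0.13338)/1.04091 + 329.1 = 270.3754, v = 885.7·(+0.09033)/1.04091 + 251.5 = 328.3623
M3: Pc = R·M3+t = (-0.32157, +0.10428, +1.03042); u = 458.3·(-0.32157)/1.03042 + 329.1 = 186.0745, v = 885.7·(+0.10428)/1.03042 + 251.5 = 341.1313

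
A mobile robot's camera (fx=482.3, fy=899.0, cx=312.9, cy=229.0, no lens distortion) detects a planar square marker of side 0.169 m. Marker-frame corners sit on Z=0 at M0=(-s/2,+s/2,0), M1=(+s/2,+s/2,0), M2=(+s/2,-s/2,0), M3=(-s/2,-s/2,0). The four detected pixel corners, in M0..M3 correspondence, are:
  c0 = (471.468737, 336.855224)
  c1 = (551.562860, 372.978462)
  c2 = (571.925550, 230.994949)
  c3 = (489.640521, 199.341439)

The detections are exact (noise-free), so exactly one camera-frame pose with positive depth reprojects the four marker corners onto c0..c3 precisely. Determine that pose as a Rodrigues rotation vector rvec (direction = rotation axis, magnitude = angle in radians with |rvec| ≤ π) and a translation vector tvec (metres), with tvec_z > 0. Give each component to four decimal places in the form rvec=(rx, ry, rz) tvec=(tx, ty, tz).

rvec=(0.0902, 0.2405, 0.2136) tvec=(0.4519, 0.0659, 1.0508)

Intrinsics K: fx=482.3, fy=899.0, cx=312.9, cy=229.0
Marker side s = 0.169 m; corners in marker frame (Z=0):
  M0 = (-0.0845, +0.0845, 0)
  M1 = (+0.0845, +0.0845, 0)
  M2 = (+0.0845, -0.0845, 0)
  M3 = (-0.0845, -0.0845, 0)
Detected image corners:
  c0 = (471.468737, 336.855224) px
  c1 = (551.562860, 372.978462) px
  c2 = (571.925550, 230.994949) px
  c3 = (489.640521, 199.341439) px
Planar DLT: solve 8×8 A·h = b for H (H[2,2]=1):
  H  [+368.00820 -57.33530 +520.32162]
  H  [+139.19764 +857.60636 +285.37460]
  H  [-0.21557 +0.10852 +1.00000]
B = K⁻¹H; ‖b₁‖=0.951662, ‖b₂‖=0.951662; λ = 2/(‖b₁‖+‖b₂‖) = 1.050793, sign → tz>0 ⇒ λ=+1.050793
r₁ = λ·B[:,0] = (+0.94874,+0.22040,-0.22652); r₂ = λ·B[:,1] = (-0.19890,+0.97336,+0.11403)
r₃ = r₁×r₂ = (+0.24562,-0.06313,+0.96731); SVD([r₁ r₂ r₃]) → R = UVᵀ:
  R  [+0.94874 -0.19890 +0.24562]
  R  [+0.22040 +0.97336 -0.06313]
  R  [-0.22652 +0.11403 +0.96731]
t = (+0.45191, +0.06589, +1.05079) m
tr R = 2.889415; θ = arccos((tr R − 1)/2) = 0.334094 rad = 19.142°
axis k = ((R−Rᵀ)₃₂, (R−Rᵀ)₁₃, (R−Rᵀ)₂₁) / (2 sinθ) = (+0.270133, +0.719911, +0.639341)
rvec = θ·k = (+0.090250, +0.240518, +0.213600)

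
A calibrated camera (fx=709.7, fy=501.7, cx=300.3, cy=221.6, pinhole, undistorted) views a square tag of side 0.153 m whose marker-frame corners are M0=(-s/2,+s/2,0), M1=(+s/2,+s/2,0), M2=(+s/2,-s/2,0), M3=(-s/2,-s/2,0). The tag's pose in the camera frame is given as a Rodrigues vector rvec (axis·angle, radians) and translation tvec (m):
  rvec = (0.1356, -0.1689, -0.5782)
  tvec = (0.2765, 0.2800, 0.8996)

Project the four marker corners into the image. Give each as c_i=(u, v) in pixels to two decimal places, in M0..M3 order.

Intrinsics K: fx=709.7, fy=501.7, cx=300.3, cy=221.6
Marker side s = 0.153 m; corners in marker frame (Z=0):
  M0 = (-0.0765, +0.0765, 0)
  M1 = (+0.0765, +0.0765, 0)
  M2 = (+0.0765, -0.0765, 0)
  M3 = (-0.0765, -0.0765, 0)
rvec = (0.1356, -0.1689, -0.5782), |rvec| = θ = 0.61744 rad = 35.377°
Rodrigues: sinθ=0.57895, 1−cosθ=0.18464; R = I + sinθ·[k]× + (1−cosθ)·[k]×²:
    [+0.82427 +0.53106 -0.19634]
    [-0.55325 +0.82918 -0.07985]
    [+0.12040 +0.17444 +0.97728]
t = (0.2765, 0.2800, 0.8996) m
M0: Pc = R·M0+t = (+0.25407, +0.38576, +0.90373); u = 709.7·(+0.25407)/0.90373 + 300.3 = 499.8202, v = 501.7·(+0.38576)/0.90373 + 221.6 = 435.7488
M1: Pc = R·M1+t = (+0.38018, +0.30111, +0.92216); u = 709.7·(+0.38018)/0.92216 + 300.3 = 592.8926, v = 501.7·(+0.30111)/0.92216 + 221.6 = 385.4187
M2: Pc = R·M2+t = (+0.29893, +0.17424, +0.89547); u = 709.7·(+0.29893)/0.89547 + 300.3 = 537.2168, v = 501.7·(+0.17424)/0.89547 + 221.6 = 319.2233
M3: Pc = R·M3+t = (+0.17282, +0.25889, +0.87704); u = 709.7·(+0.17282)/0.87704 + 300.3 = 440.1426, v = 501.7·(+0.25889)/0.87704 + 221.6 = 369.6948

c0=(499.82, 435.75) c1=(592.89, 385.42) c2=(537.22, 319.22) c3=(440.14, 369.69)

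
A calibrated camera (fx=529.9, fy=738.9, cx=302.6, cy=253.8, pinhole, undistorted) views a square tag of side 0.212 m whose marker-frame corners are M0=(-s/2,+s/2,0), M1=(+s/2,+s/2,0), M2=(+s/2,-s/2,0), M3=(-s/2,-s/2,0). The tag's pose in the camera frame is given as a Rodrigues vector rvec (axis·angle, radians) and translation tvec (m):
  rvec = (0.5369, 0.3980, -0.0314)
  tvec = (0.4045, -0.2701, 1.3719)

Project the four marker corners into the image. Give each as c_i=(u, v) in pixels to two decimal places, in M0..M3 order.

c0=(418.65, 159.57) c1=(500.29, 162.49) c2=(504.81, 49.70) c3=(416.64, 53.20)

Intrinsics K: fx=529.9, fy=738.9, cx=302.6, cy=253.8
Marker side s = 0.212 m; corners in marker frame (Z=0):
  M0 = (-0.1060, +0.1060, 0)
  M1 = (+0.1060, +0.1060, 0)
  M2 = (+0.1060, -0.1060, 0)
  M3 = (-0.1060, -0.1060, 0)
rvec = (0.5369, 0.3980, -0.0314), |rvec| = θ = 0.66907 rad = 38.335°
Rodrigues: sinθ=0.62025, 1−cosθ=0.21560; R = I + sinθ·[k]× + (1−cosθ)·[k]×²:
    [+0.92323 +0.13203 +0.36084]
    [+0.07381 +0.86069 -0.50375]
    [-0.37708 +0.49171 +0.78488]
t = (0.4045, -0.2701, 1.3719) m
M0: Pc = R·M0+t = (+0.32063, -0.18669, +1.46399); u = 529.9·(+0.32063)/1.46399 + 302.6 = 418.6545, v = 738.9·(-0.18669)/1.46399 + 253.8 = 159.5745
M1: Pc = R·M1+t = (+0.51636, -0.17104, +1.38405); u = 529.9·(+0.51636)/1.38405 + 302.6 = 500.2935, v = 738.9·(-0.17104)/1.38405 + 253.8 = 162.4856
M2: Pc = R·M2+t = (+0.48837, -0.35351, +1.27981); u = 529.9·(+0.48837)/1.27981 + 302.6 = 504.8071, v = 738.9·(-0.35351)/1.27981 + 253.8 = 49.7004
M3: Pc = R·M3+t = (+0.29264, -0.36916, +1.35975); u = 529.9·(+0.29264)/1.35975 + 302.6 = 416.6440, v = 738.9·(-0.36916)/1.35975 + 253.8 = 53.1969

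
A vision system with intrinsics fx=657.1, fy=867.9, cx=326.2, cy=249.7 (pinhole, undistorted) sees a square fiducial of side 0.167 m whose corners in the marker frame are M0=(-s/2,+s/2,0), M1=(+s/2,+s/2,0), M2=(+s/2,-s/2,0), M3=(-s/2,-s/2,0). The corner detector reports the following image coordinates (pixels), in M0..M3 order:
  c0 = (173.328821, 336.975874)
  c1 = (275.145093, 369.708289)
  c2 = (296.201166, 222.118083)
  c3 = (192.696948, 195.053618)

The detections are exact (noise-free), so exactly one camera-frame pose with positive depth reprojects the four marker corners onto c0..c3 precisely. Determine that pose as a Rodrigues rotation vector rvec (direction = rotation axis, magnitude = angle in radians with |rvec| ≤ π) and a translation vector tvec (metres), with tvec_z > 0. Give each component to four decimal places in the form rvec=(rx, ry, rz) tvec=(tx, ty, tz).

rvec=(0.0260, 0.2467, 0.1938) tvec=(-0.1388, 0.0353, 0.9809)

Intrinsics K: fx=657.1, fy=867.9, cx=326.2, cy=249.7
Marker side s = 0.167 m; corners in marker frame (Z=0):
  M0 = (-0.0835, +0.0835, 0)
  M1 = (+0.0835, +0.0835, 0)
  M2 = (+0.0835, -0.0835, 0)
  M3 = (-0.0835, -0.0835, 0)
Detected image corners:
  c0 = (173.328821, 336.975874) px
  c1 = (275.145093, 369.708289) px
  c2 = (296.201166, 222.118083) px
  c3 = (192.696948, 195.053618) px
Planar DLT: solve 8×8 A·h = b for H (H[2,2]=1):
  H  [+557.33408 -109.15140 +233.25120]
  H  [+110.31234 +880.57538 +280.96203]
  H  [-0.24484 +0.05025 +1.00000]
B = K⁻¹H; ‖b₁‖=1.019472, ‖b₂‖=1.019472; λ = 2/(‖b₁‖+‖b₂‖) = 0.980900, sign → tz>0 ⇒ λ=+0.980900
r₁ = λ·B[:,0] = (+0.95120,+0.19377,-0.24016); r₂ = λ·B[:,1] = (-0.18741,+0.98104,+0.04929)
r₃ = r₁×r₂ = (+0.24516,-0.00188,+0.96948); SVD([r₁ r₂ r₃]) → R = UVᵀ:
  R  [+0.95120 -0.18741 +0.24516]
  R  [+0.19377 +0.98104 -0.00188]
  R  [-0.24016 +0.04929 +0.96948]
t = (-0.13875, +0.03533, +0.98090) m
tr R = 2.901721; θ = arccos((tr R − 1)/2) = 0.314793 rad = 18.036°
axis k = ((R−Rᵀ)₃₂, (R−Rᵀ)₁₃, (R−Rᵀ)₂₁) / (2 sinθ) = (+0.082629, +0.783747, +0.615559)
rvec = θ·k = (+0.026011, +0.246718, +0.193774)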